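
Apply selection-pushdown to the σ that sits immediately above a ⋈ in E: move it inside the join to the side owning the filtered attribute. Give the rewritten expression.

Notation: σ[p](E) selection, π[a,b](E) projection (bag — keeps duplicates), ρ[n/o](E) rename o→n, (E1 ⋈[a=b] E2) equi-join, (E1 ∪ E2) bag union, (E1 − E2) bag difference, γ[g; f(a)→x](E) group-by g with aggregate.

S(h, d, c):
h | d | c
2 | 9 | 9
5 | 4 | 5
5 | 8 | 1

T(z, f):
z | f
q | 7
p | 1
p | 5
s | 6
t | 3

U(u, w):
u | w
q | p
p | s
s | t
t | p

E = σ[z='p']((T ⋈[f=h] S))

σ filters on z, owned by the left side.
E' = (σ[z='p'](T) ⋈[f=h] S)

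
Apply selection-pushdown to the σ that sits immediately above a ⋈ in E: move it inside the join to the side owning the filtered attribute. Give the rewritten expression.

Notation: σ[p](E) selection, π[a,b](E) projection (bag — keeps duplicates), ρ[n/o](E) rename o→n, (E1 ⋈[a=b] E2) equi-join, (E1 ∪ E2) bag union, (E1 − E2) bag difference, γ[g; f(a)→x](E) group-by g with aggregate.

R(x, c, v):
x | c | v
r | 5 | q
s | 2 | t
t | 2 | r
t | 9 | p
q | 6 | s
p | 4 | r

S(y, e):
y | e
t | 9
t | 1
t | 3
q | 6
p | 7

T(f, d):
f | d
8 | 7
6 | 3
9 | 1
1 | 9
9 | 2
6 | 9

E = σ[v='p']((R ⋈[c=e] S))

σ filters on v, owned by the left side.
E' = (σ[v='p'](R) ⋈[c=e] S)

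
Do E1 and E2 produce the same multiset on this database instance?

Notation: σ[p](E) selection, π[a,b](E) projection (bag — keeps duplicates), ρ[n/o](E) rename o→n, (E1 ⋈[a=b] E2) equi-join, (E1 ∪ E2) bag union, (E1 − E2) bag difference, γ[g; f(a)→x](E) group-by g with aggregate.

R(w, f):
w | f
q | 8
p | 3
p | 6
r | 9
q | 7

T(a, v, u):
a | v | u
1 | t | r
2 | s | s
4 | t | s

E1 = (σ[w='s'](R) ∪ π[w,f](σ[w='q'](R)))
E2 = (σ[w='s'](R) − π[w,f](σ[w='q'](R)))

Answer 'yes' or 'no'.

E1 per-node cardinality:
  R → 5
  σ[w='s'](R) → 0
  R → 5
  σ[w='q'](R) → 2
  π[w,f](σ[w='q'](R)) → 2
  (σ[w='s'](R) ∪ π[w,f](σ[w='q'](R))) → 2
E2 per-node cardinality:
  R → 5
  σ[w='s'](R) → 0
  R → 5
  σ[w='q'](R) → 2
  π[w,f](σ[w='q'](R)) → 2
  (σ[w='s'](R) − π[w,f](σ[w='q'](R))) → 0

E1 result:
w | f
q | 7
q | 8
E2 result:
w | f
(0 rows)
Witness: ('q', 8) appears 1× in E1 but 0× in E2.

no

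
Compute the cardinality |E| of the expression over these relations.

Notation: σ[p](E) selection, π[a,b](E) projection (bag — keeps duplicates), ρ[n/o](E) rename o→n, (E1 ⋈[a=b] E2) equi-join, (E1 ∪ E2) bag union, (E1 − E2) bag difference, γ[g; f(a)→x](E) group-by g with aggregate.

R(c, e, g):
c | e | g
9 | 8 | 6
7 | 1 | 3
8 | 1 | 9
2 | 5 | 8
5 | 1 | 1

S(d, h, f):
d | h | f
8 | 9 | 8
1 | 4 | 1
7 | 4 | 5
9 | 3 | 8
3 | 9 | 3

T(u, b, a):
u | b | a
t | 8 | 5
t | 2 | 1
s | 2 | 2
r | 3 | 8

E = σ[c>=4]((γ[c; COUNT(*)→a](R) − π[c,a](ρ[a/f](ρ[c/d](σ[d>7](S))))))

Per-node cardinality:
  R → 5
  γ[c; COUNT(*)→a](R) → 5
  S → 5
  σ[d>7](S) → 2
  ρ[c/d](σ[d>7](S)) → 2
  ρ[a/f](ρ[c/d](σ[d>7](S))) → 2
  π[c,a](ρ[a/f](ρ[c/d](σ[d>7](S)))) → 2
  (γ[c; COUNT(*)→a](R) − π[c,a](ρ[a/f](ρ[c/d](σ[d>7](S))))) → 5
  σ[c>=4]((γ[c; COUNT(*)→a](R) − π[c,a](ρ[a/f](ρ[c/d](σ[d>7](S)))))) → 4

|E| = 4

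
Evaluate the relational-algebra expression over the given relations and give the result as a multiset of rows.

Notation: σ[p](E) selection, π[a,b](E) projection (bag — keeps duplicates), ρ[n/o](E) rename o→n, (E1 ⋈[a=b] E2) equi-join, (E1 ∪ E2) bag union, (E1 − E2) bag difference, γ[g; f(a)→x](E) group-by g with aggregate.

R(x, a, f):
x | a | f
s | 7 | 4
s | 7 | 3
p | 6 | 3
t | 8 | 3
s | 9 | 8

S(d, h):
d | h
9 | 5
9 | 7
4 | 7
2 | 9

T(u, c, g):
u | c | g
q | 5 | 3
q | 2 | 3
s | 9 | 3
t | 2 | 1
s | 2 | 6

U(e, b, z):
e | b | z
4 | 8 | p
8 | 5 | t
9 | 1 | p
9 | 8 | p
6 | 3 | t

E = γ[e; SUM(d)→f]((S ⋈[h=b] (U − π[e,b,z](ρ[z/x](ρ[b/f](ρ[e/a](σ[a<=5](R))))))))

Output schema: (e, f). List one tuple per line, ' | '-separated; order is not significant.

Subexpression sizes:
  S → 4
  U → 5
  R → 5
  σ[a<=5](R) → 0
  ρ[e/a](σ[a<=5](R)) → 0
  ρ[b/f](ρ[e/a](σ[a<=5](R))) → 0
  ρ[z/x](ρ[b/f](ρ[e/a](σ[a<=5](R)))) → 0
  π[e,b,z](ρ[z/x](ρ[b/f](ρ[e/a](σ[a<=5](R))))) → 0
  (U − π[e,b,z](ρ[z/x](ρ[b/f](ρ[e/a](σ[a<=5](R)))))) → 5
  (S ⋈[h=b] (U − π[e,b,z](ρ[z/x](ρ[b/f](ρ[e/a](σ[a<=5](R))))))) → 1
  γ[e; SUM(d)→f]((S ⋈[h=b] (U − π[e,b,z](ρ[z/x](ρ[b/f](ρ[e/a](σ[a<=5](R)))))))) → 1

== RESULT ==
e | f
8 | 9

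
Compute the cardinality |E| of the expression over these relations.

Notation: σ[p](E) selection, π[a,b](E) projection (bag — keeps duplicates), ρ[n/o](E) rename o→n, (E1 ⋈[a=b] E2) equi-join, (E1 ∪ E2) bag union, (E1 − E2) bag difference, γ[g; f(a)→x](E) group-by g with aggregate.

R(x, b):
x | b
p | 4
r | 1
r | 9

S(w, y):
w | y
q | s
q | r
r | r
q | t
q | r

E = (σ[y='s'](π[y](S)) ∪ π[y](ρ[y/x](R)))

Per-node cardinality:
  S → 5
  π[y](S) → 5
  σ[y='s'](π[y](S)) → 1
  R → 3
  ρ[y/x](R) → 3
  π[y](ρ[y/x](R)) → 3
  (σ[y='s'](π[y](S)) ∪ π[y](ρ[y/x](R))) → 4

|E| = 4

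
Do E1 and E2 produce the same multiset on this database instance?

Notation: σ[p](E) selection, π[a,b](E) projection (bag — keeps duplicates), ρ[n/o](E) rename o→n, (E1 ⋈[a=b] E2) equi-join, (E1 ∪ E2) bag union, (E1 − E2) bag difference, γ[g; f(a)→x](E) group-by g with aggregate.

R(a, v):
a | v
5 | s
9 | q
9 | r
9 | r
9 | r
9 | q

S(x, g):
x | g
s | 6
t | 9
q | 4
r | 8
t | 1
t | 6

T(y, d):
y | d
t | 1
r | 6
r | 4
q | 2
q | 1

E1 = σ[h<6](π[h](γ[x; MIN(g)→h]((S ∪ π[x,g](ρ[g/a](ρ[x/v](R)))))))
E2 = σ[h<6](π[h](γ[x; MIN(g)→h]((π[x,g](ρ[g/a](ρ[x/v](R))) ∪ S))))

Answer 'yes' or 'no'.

E1 row counts bottom-up:
  S → 6
  R → 6
  ρ[x/v](R) → 6
  ρ[g/a](ρ[x/v](R)) → 6
  π[x,g](ρ[g/a](ρ[x/v](R))) → 6
  (S ∪ π[x,g](ρ[g/a](ρ[x/v](R)))) → 12
  γ[x; MIN(g)→h]((S ∪ π[x,g](ρ[g/a](ρ[x/v](R))))) → 4
  π[h](γ[x; MIN(g)→h]((S ∪ π[x,g](ρ[g/a](ρ[x/v](R)))))) → 4
  σ[h<6](π[h](γ[x; MIN(g)→h]((S ∪ π[x,g](ρ[g/a](ρ[x/v](R))))))) → 3
E2 row counts bottom-up:
  R → 6
  ρ[x/v](R) → 6
  ρ[g/a](ρ[x/v](R)) → 6
  π[x,g](ρ[g/a](ρ[x/v](R))) → 6
  S → 6
  (π[x,g](ρ[g/a](ρ[x/v](R))) ∪ S) → 12
  γ[x; MIN(g)→h]((π[x,g](ρ[g/a](ρ[x/v](R))) ∪ S)) → 4
  π[h](γ[x; MIN(g)→h]((π[x,g](ρ[g/a](ρ[x/v](R))) ∪ S))) → 4
  σ[h<6](π[h](γ[x; MIN(g)→h]((π[x,g](ρ[g/a](ρ[x/v](R))) ∪ S)))) → 3

E1 and E2 produce the same multiset:
h
1
4
5

yes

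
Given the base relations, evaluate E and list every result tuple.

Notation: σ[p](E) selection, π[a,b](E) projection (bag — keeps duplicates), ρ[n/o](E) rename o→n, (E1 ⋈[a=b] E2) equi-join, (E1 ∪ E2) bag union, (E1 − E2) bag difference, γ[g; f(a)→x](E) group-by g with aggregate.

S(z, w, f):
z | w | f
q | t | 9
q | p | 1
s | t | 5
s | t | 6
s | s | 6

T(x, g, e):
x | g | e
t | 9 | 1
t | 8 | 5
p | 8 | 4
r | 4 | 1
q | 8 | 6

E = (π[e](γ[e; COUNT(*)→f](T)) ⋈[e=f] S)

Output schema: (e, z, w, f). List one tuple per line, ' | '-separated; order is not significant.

Stepwise |·|:
  T → 5
  γ[e; COUNT(*)→f](T) → 4
  π[e](γ[e; COUNT(*)→f](T)) → 4
  S → 5
  (π[e](γ[e; COUNT(*)→f](T)) ⋈[e=f] S) → 4

== RESULT ==
e | z | w | f
1 | q | p | 1
5 | s | t | 5
6 | s | s | 6
6 | s | t | 6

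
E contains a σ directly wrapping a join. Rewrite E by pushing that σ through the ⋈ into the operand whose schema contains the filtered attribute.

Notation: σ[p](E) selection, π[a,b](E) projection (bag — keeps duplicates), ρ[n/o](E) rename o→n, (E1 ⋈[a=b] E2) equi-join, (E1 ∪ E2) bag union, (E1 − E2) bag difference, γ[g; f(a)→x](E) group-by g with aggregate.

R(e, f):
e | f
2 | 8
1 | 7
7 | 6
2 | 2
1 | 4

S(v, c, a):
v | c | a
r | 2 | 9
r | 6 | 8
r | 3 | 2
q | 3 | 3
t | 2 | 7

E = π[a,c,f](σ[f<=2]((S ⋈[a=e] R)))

σ filters on f, owned by the right side.
E' = π[a,c,f]((S ⋈[a=e] σ[f<=2](R)))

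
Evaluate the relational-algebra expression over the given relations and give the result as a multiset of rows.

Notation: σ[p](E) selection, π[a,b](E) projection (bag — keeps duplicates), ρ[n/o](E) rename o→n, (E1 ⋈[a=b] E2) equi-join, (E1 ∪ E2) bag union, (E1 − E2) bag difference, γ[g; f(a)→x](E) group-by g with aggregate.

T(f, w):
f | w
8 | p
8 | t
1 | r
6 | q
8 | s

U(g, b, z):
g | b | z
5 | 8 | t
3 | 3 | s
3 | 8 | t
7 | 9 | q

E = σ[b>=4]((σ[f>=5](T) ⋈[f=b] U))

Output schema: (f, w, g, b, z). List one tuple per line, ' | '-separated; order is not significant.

Per-node cardinality:
  T → 5
  σ[f>=5](T) → 4
  U → 4
  (σ[f>=5](T) ⋈[f=b] U) → 6
  σ[b>=4]((σ[f>=5](T) ⋈[f=b] U)) → 6

== RESULT ==
f | w | g | b | z
8 | p | 3 | 8 | t
8 | p | 5 | 8 | t
8 | s | 3 | 8 | t
8 | s | 5 | 8 | t
8 | t | 3 | 8 | t
8 | t | 5 | 8 | t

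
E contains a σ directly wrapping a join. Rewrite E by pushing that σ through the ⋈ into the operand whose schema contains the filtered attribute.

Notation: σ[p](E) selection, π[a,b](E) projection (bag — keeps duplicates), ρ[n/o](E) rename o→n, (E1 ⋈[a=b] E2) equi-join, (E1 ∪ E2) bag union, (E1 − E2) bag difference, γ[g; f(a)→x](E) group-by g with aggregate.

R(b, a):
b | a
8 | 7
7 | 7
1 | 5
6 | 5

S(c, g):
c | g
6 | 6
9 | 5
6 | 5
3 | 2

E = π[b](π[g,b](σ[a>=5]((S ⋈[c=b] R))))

σ filters on a, owned by the right side.
E' = π[b](π[g,b]((S ⋈[c=b] σ[a>=5](R))))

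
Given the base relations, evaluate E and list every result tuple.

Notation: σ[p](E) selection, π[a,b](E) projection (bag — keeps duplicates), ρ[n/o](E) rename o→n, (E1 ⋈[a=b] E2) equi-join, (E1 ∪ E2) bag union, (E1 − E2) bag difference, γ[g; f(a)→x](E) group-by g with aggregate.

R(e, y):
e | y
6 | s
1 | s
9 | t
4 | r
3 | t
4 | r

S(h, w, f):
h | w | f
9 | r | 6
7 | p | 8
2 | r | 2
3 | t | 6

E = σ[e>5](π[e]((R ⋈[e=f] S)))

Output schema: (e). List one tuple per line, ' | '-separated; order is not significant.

Stepwise |·|:
  R → 6
  S → 4
  (R ⋈[e=f] S) → 2
  π[e]((R ⋈[e=f] S)) → 2
  σ[e>5](π[e]((R ⋈[e=f] S))) → 2

== RESULT ==
e
6
6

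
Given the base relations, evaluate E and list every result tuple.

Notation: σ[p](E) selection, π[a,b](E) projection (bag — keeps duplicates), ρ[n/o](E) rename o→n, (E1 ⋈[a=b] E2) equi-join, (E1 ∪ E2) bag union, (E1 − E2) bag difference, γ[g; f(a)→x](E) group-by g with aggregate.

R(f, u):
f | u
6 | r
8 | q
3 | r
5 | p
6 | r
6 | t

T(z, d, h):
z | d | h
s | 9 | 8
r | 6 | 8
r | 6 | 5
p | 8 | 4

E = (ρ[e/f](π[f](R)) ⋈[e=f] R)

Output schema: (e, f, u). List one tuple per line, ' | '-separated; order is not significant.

Subexpression sizes:
  R → 6
  π[f](R) → 6
  ρ[e/f](π[f](R)) → 6
  R → 6
  (ρ[e/f](π[f](R)) ⋈[e=f] R) → 12

== RESULT ==
e | f | u
3 | 3 | r
5 | 5 | p
6 | 6 | r
6 | 6 | r
6 | 6 | r
6 | 6 | r
6 | 6 | r
6 | 6 | r
6 | 6 | t
6 | 6 | t
6 | 6 | t
8 | 8 | q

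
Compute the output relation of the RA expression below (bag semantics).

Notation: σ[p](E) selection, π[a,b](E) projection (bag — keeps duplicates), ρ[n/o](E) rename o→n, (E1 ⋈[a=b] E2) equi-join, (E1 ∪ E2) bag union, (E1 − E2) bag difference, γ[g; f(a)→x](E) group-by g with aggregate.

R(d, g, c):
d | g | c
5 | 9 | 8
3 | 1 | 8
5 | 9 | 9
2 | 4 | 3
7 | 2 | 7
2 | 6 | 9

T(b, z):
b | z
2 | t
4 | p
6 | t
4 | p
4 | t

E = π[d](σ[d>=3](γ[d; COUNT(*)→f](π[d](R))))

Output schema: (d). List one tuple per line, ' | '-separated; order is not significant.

Subexpression sizes:
  R → 6
  π[d](R) → 6
  γ[d; COUNT(*)→f](π[d](R)) → 4
  σ[d>=3](γ[d; COUNT(*)→f](π[d](R))) → 3
  π[d](σ[d>=3](γ[d; COUNT(*)→f](π[d](R)))) → 3

== RESULT ==
d
3
5
7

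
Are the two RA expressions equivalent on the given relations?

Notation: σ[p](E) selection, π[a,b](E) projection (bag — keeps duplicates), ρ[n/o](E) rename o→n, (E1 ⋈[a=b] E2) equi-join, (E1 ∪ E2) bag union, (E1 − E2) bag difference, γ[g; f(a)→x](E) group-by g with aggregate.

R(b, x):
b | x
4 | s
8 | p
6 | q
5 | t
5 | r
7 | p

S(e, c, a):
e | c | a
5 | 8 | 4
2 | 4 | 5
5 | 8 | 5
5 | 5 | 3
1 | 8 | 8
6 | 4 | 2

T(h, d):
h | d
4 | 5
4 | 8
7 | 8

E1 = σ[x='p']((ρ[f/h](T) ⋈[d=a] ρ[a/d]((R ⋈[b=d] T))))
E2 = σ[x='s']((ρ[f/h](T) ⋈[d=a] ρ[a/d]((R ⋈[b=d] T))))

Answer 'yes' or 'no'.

E1 subexpression sizes:
  T → 3
  ρ[f/h](T) → 3
  R → 6
  T → 3
  (R ⋈[b=d] T) → 4
  ρ[a/d]((R ⋈[b=d] T)) → 4
  (ρ[f/h](T) ⋈[d=a] ρ[a/d]((R ⋈[b=d] T))) → 6
  σ[x='p']((ρ[f/h](T) ⋈[d=a] ρ[a/d]((R ⋈[b=d] T)))) → 4
E2 subexpression sizes:
  T → 3
  ρ[f/h](T) → 3
  R → 6
  T → 3
  (R ⋈[b=d] T) → 4
  ρ[a/d]((R ⋈[b=d] T)) → 4
  (ρ[f/h](T) ⋈[d=a] ρ[a/d]((R ⋈[b=d] T))) → 6
  σ[x='s']((ρ[f/h](T) ⋈[d=a] ρ[a/d]((R ⋈[b=d] T)))) → 0

E1 result:
f | d | b | x | h | a
4 | 8 | 8 | p | 4 | 8
4 | 8 | 8 | p | 7 | 8
7 | 8 | 8 | p | 4 | 8
7 | 8 | 8 | p | 7 | 8
E2 result:
f | d | b | x | h | a
(0 rows)
Witness: (4, 8, 8, 'p', 7, 8) appears 1× in E1 but 0× in E2.

no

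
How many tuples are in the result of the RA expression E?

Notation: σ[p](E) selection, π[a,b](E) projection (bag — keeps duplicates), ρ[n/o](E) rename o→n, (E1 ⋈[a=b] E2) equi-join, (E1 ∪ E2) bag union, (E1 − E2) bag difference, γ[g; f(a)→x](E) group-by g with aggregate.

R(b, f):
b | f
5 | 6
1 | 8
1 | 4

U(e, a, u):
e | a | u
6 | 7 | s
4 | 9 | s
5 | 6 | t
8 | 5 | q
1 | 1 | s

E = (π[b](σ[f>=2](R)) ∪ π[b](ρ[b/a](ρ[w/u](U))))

Row counts bottom-up:
  R → 3
  σ[f>=2](R) → 3
  π[b](σ[f>=2](R)) → 3
  U → 5
  ρ[w/u](U) → 5
  ρ[b/a](ρ[w/u](U)) → 5
  π[b](ρ[b/a](ρ[w/u](U))) → 5
  (π[b](σ[f>=2](R)) ∪ π[b](ρ[b/a](ρ[w/u](U)))) → 8

|E| = 8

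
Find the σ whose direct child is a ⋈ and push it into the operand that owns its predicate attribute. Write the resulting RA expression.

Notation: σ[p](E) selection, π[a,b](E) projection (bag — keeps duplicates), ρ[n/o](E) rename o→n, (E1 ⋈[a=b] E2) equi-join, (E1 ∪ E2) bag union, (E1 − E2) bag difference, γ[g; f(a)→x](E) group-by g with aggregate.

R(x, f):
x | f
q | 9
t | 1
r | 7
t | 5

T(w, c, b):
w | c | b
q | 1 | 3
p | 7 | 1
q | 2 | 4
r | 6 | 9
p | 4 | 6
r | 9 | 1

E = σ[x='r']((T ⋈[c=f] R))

σ filters on x, owned by the right side.
E' = (T ⋈[c=f] σ[x='r'](R))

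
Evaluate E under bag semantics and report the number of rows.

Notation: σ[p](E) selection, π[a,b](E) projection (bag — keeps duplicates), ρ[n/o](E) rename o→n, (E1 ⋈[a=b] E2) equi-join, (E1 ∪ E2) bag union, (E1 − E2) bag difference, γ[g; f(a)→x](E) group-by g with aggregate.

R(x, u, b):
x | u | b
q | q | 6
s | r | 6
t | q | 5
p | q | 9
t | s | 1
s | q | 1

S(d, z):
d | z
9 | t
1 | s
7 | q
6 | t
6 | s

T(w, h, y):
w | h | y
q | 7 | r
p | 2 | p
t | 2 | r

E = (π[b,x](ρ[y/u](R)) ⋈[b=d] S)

Stepwise |·|:
  R → 6
  ρ[y/u](R) → 6
  π[b,x](ρ[y/u](R)) → 6
  S → 5
  (π[b,x](ρ[y/u](R)) ⋈[b=d] S) → 7

|E| = 7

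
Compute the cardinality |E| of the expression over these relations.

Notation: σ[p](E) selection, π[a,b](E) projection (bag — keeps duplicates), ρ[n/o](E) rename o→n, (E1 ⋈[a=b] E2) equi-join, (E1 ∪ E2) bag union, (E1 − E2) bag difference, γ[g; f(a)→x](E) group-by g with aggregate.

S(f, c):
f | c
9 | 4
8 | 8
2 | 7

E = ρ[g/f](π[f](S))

Row counts bottom-up:
  S → 3
  π[f](S) → 3
  ρ[g/f](π[f](S)) → 3

|E| = 3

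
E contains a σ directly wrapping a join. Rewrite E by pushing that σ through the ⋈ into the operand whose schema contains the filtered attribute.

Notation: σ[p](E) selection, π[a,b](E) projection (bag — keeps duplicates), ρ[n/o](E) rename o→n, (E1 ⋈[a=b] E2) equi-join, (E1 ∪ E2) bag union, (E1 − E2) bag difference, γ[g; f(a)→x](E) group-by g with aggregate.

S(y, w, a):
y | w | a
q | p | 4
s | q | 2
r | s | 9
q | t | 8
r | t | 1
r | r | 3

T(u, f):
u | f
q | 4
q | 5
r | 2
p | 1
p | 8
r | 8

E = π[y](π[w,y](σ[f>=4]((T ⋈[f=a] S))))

σ filters on f, owned by the left side.
E' = π[y](π[w,y]((σ[f>=4](T) ⋈[f=a] S)))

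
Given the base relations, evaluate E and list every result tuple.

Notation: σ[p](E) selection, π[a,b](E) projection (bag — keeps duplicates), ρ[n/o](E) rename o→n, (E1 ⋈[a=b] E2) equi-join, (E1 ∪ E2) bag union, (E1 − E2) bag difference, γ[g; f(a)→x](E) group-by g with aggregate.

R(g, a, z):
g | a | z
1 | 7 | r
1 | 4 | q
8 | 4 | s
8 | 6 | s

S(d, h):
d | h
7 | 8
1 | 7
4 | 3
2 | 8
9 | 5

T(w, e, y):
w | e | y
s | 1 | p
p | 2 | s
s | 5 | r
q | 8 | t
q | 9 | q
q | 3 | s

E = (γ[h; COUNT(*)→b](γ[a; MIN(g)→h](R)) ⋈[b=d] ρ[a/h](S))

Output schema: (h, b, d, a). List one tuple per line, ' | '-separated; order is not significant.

Per-node cardinality:
  R → 4
  γ[a; MIN(g)→h](R) → 3
  γ[h; COUNT(*)→b](γ[a; MIN(g)→h](R)) → 2
  S → 5
  ρ[a/h](S) → 5
  (γ[h; COUNT(*)→b](γ[a; MIN(g)→h](R)) ⋈[b=d] ρ[a/h](S)) → 2

== RESULT ==
h | b | d | a
1 | 2 | 2 | 8
8 | 1 | 1 | 7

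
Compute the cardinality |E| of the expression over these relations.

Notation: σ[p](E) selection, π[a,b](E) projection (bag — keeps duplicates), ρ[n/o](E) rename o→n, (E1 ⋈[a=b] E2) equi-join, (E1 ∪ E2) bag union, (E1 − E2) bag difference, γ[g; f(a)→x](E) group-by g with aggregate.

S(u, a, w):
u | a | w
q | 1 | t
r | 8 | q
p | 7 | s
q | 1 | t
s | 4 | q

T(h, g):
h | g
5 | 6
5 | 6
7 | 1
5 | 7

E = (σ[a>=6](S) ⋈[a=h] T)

Row counts bottom-up:
  S → 5
  σ[a>=6](S) → 2
  T → 4
  (σ[a>=6](S) ⋈[a=h] T) → 1

|E| = 1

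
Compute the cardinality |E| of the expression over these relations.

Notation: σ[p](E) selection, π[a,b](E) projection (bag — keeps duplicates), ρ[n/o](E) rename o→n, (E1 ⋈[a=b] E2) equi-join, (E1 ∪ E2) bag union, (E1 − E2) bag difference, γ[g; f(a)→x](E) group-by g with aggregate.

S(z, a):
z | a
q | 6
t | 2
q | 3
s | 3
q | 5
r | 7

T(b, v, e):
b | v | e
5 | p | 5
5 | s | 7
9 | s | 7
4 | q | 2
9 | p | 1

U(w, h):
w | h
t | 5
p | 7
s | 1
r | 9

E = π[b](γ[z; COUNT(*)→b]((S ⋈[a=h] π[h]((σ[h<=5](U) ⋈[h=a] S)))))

Row counts bottom-up:
  S → 6
  U → 4
  σ[h<=5](U) → 2
  S → 6
  (σ[h<=5](U) ⋈[h=a] S) → 1
  π[h]((σ[h<=5](U) ⋈[h=a] S)) → 1
  (S ⋈[a=h] π[h]((σ[h<=5](U) ⋈[h=a] S))) → 1
  γ[z; COUNT(*)→b]((S ⋈[a=h] π[h]((σ[h<=5](U) ⋈[h=a] S)))) → 1
  π[b](γ[z; COUNT(*)→b]((S ⋈[a=h] π[h]((σ[h<=5](U) ⋈[h=a] S))))) → 1

|E| = 1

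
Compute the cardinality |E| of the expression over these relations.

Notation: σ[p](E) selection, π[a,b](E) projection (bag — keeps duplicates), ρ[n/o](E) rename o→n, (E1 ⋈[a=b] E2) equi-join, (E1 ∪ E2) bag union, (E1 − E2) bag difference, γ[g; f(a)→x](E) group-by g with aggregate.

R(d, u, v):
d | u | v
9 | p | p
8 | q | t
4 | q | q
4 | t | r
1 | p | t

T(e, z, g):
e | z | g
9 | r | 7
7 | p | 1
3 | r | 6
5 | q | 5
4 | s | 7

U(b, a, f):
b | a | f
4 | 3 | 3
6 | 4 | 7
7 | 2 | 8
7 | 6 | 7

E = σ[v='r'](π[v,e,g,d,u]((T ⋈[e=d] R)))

Stepwise |·|:
  T → 5
  R → 5
  (T ⋈[e=d] R) → 3
  π[v,e,g,d,u]((T ⋈[e=d] R)) → 3
  σ[v='r'](π[v,e,g,d,u]((T ⋈[e=d] R))) → 1

|E| = 1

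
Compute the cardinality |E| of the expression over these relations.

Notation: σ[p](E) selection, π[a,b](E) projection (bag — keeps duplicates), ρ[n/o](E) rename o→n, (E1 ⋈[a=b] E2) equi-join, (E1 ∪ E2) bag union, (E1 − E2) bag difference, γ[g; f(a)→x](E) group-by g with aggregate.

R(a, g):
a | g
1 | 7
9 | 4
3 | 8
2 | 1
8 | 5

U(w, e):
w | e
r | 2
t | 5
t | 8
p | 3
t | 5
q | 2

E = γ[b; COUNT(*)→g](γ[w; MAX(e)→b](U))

Subexpression sizes:
  U → 6
  γ[w; MAX(e)→b](U) → 4
  γ[b; COUNT(*)→g](γ[w; MAX(e)→b](U)) → 3

|E| = 3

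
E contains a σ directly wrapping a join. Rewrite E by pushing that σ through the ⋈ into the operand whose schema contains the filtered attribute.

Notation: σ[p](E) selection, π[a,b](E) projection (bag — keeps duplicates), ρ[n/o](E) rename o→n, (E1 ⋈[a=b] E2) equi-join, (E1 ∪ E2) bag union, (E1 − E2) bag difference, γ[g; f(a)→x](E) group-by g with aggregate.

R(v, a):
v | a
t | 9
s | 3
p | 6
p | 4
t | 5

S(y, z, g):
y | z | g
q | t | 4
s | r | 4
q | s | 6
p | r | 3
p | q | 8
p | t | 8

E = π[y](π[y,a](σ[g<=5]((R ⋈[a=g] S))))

σ filters on g, owned by the right side.
E' = π[y](π[y,a]((R ⋈[a=g] σ[g<=5](S))))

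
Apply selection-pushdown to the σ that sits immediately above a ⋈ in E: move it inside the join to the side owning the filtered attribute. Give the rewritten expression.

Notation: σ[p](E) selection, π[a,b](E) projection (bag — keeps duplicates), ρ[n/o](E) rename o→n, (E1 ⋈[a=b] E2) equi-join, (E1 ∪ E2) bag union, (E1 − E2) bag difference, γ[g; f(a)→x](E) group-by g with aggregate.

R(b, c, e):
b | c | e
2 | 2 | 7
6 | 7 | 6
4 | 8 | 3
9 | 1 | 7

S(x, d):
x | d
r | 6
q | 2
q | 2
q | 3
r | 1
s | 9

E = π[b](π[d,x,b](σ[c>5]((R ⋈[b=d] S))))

σ filters on c, owned by the left side.
E' = π[b](π[d,x,b]((σ[c>5](R) ⋈[b=d] S)))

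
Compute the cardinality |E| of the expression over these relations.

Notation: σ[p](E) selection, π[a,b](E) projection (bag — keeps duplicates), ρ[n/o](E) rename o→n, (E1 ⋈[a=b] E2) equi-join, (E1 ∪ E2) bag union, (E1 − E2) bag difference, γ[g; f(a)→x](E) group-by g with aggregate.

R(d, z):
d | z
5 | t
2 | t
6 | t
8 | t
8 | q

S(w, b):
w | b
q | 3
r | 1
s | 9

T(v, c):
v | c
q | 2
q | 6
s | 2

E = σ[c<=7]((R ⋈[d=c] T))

Stepwise |·|:
  R → 5
  T → 3
  (R ⋈[d=c] T) → 3
  σ[c<=7]((R ⋈[d=c] T)) → 3

|E| = 3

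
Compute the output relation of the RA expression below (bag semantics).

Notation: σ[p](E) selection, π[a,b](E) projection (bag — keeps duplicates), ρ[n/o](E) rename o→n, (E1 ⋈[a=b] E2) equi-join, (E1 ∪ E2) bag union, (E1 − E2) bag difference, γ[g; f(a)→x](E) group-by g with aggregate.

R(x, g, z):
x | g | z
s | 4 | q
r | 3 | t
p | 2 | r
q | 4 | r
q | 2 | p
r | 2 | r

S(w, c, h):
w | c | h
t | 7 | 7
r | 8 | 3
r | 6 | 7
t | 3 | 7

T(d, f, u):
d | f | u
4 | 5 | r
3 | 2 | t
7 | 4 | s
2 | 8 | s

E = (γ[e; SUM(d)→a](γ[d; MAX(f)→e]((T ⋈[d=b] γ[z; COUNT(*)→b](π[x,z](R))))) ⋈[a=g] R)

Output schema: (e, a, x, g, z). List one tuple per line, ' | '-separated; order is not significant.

Row counts bottom-up:
  T → 4
  R → 6
  π[x,z](R) → 6
  γ[z; COUNT(*)→b](π[x,z](R)) → 4
  (T ⋈[d=b] γ[z; COUNT(*)→b](π[x,z](R))) → 1
  γ[d; MAX(f)→e]((T ⋈[d=b] γ[z; COUNT(*)→b](π[x,z](R)))) → 1
  γ[e; SUM(d)→a](γ[d; MAX(f)→e]((T ⋈[d=b] γ[z; COUNT(*)→b](π[x,z](R))))) → 1
  R → 6
  (γ[e; SUM(d)→a](γ[d; MAX(f)→e]((T ⋈[d=b] γ[z; COUNT(*)→b](π[x,z](R))))) ⋈[a=g] R) → 1

== RESULT ==
e | a | x | g | z
2 | 3 | r | 3 | t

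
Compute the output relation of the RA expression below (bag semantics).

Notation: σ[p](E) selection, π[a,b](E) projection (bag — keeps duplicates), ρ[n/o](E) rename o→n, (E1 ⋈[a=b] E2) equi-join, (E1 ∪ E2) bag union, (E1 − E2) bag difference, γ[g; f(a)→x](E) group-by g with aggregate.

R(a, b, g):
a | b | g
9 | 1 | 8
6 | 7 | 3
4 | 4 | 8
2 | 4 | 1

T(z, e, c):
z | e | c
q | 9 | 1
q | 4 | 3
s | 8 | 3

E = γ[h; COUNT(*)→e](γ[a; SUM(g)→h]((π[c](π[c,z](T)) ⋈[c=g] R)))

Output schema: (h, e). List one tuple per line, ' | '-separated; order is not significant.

Stepwise |·|:
  T → 3
  π[c,z](T) → 3
  π[c](π[c,z](T)) → 3
  R → 4
  (π[c](π[c,z](T)) ⋈[c=g] R) → 3
  γ[a; SUM(g)→h]((π[c](π[c,z](T)) ⋈[c=g] R)) → 2
  γ[h; COUNT(*)→e](γ[a; SUM(g)→h]((π[c](π[c,z](T)) ⋈[c=g] R))) → 2

== RESULT ==
h | e
1 | 1
6 | 1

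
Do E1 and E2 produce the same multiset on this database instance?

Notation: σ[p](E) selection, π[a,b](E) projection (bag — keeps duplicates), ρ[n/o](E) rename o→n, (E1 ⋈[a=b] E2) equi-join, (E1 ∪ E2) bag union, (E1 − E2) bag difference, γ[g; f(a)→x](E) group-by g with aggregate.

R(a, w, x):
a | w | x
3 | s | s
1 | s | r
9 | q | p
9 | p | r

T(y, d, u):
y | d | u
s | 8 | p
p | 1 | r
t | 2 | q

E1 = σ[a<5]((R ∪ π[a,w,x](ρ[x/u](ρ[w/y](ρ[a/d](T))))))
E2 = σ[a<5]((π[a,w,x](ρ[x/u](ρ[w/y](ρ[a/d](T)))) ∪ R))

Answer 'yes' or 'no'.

E1 per-node cardinality:
  R → 4
  T → 3
  ρ[a/d](T) → 3
  ρ[w/y](ρ[a/d](T)) → 3
  ρ[x/u](ρ[w/y](ρ[a/d](T))) → 3
  π[a,w,x](ρ[x/u](ρ[w/y](ρ[a/d](T)))) → 3
  (R ∪ π[a,w,x](ρ[x/u](ρ[w/y](ρ[a/d](T))))) → 7
  σ[a<5]((R ∪ π[a,w,x](ρ[x/u](ρ[w/y](ρ[a/d](T)))))) → 4
E2 per-node cardinality:
  T → 3
  ρ[a/d](T) → 3
  ρ[w/y](ρ[a/d](T)) → 3
  ρ[x/u](ρ[w/y](ρ[a/d](T))) → 3
  π[a,w,x](ρ[x/u](ρ[w/y](ρ[a/d](T)))) → 3
  R → 4
  (π[a,w,x](ρ[x/u](ρ[w/y](ρ[a/d](T)))) ∪ R) → 7
  σ[a<5]((π[a,w,x](ρ[x/u](ρ[w/y](ρ[a/d](T)))) ∪ R)) → 4

E1 and E2 produce the same multiset:
a | w | x
1 | p | r
1 | s | r
2 | t | q
3 | s | s

yes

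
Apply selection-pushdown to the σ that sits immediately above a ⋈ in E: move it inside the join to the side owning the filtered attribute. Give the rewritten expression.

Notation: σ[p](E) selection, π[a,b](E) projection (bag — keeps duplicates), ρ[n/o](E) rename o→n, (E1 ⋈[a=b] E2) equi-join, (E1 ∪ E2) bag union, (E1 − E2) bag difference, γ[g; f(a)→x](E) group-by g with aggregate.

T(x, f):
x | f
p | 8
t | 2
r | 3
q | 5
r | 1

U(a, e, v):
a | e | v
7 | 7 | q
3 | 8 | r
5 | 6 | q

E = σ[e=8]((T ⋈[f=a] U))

σ filters on e, owned by the right side.
E' = (T ⋈[f=a] σ[e=8](U))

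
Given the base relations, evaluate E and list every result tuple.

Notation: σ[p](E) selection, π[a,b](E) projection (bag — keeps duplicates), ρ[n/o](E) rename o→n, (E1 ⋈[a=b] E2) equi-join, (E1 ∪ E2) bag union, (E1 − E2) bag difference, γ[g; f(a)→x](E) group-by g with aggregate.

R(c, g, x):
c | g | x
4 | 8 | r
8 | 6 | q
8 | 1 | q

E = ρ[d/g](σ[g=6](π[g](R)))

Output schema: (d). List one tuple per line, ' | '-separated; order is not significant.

Per-node cardinality:
  R → 3
  π[g](R) → 3
  σ[g=6](π[g](R)) → 1
  ρ[d/g](σ[g=6](π[g](R))) → 1

== RESULT ==
d
6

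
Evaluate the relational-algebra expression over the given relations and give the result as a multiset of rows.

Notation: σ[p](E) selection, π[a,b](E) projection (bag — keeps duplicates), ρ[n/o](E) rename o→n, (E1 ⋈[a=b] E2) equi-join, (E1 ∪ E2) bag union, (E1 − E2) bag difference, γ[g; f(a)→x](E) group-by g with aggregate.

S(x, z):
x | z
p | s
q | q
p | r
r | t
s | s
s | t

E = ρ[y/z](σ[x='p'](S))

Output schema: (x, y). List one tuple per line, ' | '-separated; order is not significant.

Row counts bottom-up:
  S → 6
  σ[x='p'](S) → 2
  ρ[y/z](σ[x='p'](S)) → 2

== RESULT ==
x | y
p | r
p | s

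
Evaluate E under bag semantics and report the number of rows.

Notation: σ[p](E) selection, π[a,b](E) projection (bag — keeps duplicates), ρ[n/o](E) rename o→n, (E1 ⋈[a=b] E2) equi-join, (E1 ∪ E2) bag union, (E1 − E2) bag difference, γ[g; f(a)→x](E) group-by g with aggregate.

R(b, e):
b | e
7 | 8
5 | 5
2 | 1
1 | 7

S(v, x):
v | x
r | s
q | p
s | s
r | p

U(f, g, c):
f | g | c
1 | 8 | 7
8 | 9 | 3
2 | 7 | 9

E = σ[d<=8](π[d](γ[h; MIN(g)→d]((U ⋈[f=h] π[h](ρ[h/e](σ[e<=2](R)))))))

Per-node cardinality:
  U → 3
  R → 4
  σ[e<=2](R) → 1
  ρ[h/e](σ[e<=2](R)) → 1
  π[h](ρ[h/e](σ[e<=2](R))) → 1
  (U ⋈[f=h] π[h](ρ[h/e](σ[e<=2](R)))) → 1
  γ[h; MIN(g)→d]((U ⋈[f=h] π[h](ρ[h/e](σ[e<=2](R))))) → 1
  π[d](γ[h; MIN(g)→d]((U ⋈[f=h] π[h](ρ[h/e](σ[e<=2](R)))))) → 1
  σ[d<=8](π[d](γ[h; MIN(g)→d]((U ⋈[f=h] π[h](ρ[h/e](σ[e<=2](R))))))) → 1

|E| = 1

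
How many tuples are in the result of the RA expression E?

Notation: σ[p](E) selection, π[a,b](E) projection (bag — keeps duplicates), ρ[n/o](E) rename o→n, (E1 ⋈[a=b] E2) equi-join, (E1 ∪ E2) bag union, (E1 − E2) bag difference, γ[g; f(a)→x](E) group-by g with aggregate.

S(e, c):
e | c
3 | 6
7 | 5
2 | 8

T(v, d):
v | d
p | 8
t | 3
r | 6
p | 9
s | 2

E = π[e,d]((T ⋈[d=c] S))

Stepwise |·|:
  T → 5
  S → 3
  (T ⋈[d=c] S) → 2
  π[e,d]((T ⋈[d=c] S)) → 2

|E| = 2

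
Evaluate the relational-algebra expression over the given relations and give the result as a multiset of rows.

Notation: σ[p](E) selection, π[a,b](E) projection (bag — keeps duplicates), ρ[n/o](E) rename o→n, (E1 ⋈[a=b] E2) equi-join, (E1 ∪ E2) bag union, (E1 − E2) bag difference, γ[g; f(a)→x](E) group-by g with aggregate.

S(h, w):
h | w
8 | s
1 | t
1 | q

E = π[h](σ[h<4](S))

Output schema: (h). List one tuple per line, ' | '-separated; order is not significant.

Row counts bottom-up:
  S → 3
  σ[h<4](S) → 2
  π[h](σ[h<4](S)) → 2

== RESULT ==
h
1
1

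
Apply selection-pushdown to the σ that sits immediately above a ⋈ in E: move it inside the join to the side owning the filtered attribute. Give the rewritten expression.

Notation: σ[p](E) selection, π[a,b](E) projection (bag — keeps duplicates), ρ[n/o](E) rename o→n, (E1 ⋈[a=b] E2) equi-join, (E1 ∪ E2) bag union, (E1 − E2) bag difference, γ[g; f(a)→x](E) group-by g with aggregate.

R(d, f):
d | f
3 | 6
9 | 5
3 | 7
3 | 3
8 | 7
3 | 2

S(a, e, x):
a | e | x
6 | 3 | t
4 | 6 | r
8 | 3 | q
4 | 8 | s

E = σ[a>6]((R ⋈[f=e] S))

σ filters on a, owned by the right side.
E' = (R ⋈[f=e] σ[a>6](S))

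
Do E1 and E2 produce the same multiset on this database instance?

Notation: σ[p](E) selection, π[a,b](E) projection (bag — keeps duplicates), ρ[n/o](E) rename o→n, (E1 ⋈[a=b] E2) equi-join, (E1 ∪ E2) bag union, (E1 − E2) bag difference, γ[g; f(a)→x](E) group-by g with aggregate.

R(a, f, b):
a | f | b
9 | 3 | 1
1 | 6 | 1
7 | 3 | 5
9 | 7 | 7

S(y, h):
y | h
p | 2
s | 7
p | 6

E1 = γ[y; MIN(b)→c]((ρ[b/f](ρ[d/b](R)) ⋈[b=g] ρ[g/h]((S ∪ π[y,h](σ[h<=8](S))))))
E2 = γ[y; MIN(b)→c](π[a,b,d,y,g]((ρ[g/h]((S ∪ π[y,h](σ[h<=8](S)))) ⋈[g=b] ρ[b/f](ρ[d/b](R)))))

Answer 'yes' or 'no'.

E1 row counts bottom-up:
  R → 4
  ρ[d/b](R) → 4
  ρ[b/f](ρ[d/b](R)) → 4
  S → 3
  S → 3
  σ[h<=8](S) → 3
  π[y,h](σ[h<=8](S)) → 3
  (S ∪ π[y,h](σ[h<=8](S))) → 6
  ρ[g/h]((S ∪ π[y,h](σ[h<=8](S)))) → 6
  (ρ[b/f](ρ[d/b](R)) ⋈[b=g] ρ[g/h]((S ∪ π[y,h](σ[h<=8](S))))) → 4
  γ[y; MIN(b)→c]((ρ[b/f](ρ[d/b](R)) ⋈[b=g] ρ[g/h]((S ∪ π[y,h](σ[h<=8](S)))))) → 2
E2 row counts bottom-up:
  S → 3
  S → 3
  σ[h<=8](S) → 3
  π[y,h](σ[h<=8](S)) → 3
  (S ∪ π[y,h](σ[h<=8](S))) → 6
  ρ[g/h]((S ∪ π[y,h](σ[h<=8](S)))) → 6
  R → 4
  ρ[d/b](R) → 4
  ρ[b/f](ρ[d/b](R)) → 4
  (ρ[g/h]((S ∪ π[y,h](σ[h<=8](S)))) ⋈[g=b] ρ[b/f](ρ[d/b](R))) → 4
  π[a,b,d,y,g]((ρ[g/h]((S ∪ π[y,h](σ[h<=8](S)))) ⋈[g=b] ρ[b/f](ρ[d/b](R)))) → 4
  γ[y; MIN(b)→c](π[a,b,d,y,g]((ρ[g/h]((S ∪ π[y,h](σ[h<=8](S)))) ⋈[g=b] ρ[b/f](ρ[d/b](R))))) → 2

E1 and E2 produce the same multiset:
y | c
p | 6
s | 7

yes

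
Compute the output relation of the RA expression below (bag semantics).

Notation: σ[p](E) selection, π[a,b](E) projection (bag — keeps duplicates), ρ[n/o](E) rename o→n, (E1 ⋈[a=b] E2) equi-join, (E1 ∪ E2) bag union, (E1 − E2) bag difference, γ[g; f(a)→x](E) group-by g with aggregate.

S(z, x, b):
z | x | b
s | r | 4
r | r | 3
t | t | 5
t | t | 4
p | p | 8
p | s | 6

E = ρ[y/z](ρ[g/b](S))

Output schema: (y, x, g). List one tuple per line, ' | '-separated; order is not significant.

Per-node cardinality:
  S → 6
  ρ[g/b](S) → 6
  ρ[y/z](ρ[g/b](S)) → 6

== RESULT ==
y | x | g
p | p | 8
p | s | 6
r | r | 3
s | r | 4
t | t | 4
t | t | 5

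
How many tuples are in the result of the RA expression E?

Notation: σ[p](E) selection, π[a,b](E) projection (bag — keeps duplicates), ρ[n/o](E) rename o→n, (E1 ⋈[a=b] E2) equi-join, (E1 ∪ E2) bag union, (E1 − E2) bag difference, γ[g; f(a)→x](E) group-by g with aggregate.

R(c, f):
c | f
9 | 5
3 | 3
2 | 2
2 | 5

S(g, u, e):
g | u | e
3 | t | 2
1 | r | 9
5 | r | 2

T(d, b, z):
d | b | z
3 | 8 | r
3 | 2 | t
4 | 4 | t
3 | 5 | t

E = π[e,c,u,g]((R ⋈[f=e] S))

Stepwise |·|:
  R → 4
  S → 3
  (R ⋈[f=e] S) → 2
  π[e,c,u,g]((R ⋈[f=e] S)) → 2

|E| = 2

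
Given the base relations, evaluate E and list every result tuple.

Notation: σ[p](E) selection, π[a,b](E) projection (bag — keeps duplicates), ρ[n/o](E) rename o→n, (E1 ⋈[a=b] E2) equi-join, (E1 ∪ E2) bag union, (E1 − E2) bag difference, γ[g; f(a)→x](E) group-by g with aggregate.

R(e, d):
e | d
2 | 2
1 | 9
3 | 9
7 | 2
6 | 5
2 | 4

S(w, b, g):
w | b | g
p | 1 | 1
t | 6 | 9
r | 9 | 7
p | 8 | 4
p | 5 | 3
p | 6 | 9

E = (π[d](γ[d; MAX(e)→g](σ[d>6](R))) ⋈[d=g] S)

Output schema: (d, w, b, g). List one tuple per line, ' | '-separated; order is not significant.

Per-node cardinality:
  R → 6
  σ[d>6](R) → 2
  γ[d; MAX(e)→g](σ[d>6](R)) → 1
  π[d](γ[d; MAX(e)→g](σ[d>6](R))) → 1
  S → 6
  (π[d](γ[d; MAX(e)→g](σ[d>6](R))) ⋈[d=g] S) → 2

== RESULT ==
d | w | b | g
9 | p | 6 | 9
9 | t | 6 | 9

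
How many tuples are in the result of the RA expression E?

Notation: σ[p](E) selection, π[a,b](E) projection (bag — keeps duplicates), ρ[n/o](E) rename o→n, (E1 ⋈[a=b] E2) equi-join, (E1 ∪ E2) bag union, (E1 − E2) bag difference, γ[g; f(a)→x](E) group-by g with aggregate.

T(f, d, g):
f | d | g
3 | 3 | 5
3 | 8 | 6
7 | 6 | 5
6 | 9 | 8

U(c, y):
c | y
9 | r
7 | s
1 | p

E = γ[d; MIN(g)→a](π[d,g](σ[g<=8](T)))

Subexpression sizes:
  T → 4
  σ[g<=8](T) → 4
  π[d,g](σ[g<=8](T)) → 4
  γ[d; MIN(g)→a](π[d,g](σ[g<=8](T))) → 4

|E| = 4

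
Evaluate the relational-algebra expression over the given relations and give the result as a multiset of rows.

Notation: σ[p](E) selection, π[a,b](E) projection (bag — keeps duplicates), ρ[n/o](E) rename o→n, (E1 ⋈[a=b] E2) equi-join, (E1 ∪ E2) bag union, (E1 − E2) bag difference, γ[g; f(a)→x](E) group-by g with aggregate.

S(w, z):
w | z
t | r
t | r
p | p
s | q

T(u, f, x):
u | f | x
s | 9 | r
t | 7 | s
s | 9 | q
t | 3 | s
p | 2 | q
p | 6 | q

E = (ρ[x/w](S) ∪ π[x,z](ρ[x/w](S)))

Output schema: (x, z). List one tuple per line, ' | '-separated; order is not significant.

Per-node cardinality:
  S → 4
  ρ[x/w](S) → 4
  S → 4
  ρ[x/w](S) → 4
  π[x,z](ρ[x/w](S)) → 4
  (ρ[x/w](S) ∪ π[x,z](ρ[x/w](S))) → 8

== RESULT ==
x | z
p | p
p | p
s | q
s | q
t | r
t | r
t | r
t | r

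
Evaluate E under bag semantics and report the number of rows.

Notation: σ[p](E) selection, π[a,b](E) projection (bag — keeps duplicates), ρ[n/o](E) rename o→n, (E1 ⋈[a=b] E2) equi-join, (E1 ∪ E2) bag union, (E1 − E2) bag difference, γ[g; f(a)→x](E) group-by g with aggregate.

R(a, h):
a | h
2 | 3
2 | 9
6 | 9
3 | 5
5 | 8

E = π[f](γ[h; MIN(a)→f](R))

Row counts bottom-up:
  R → 5
  γ[h; MIN(a)→f](R) → 4
  π[f](γ[h; MIN(a)→f](R)) → 4

|E| = 4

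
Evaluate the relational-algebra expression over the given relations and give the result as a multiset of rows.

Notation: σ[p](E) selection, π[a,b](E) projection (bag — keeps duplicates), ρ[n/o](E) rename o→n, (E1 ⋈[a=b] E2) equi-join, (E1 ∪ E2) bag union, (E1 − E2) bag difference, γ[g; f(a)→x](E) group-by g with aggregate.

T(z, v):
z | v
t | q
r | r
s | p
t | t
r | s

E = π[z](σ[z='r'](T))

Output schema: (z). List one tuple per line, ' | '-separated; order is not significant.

Per-node cardinality:
  T → 5
  σ[z='r'](T) → 2
  π[z](σ[z='r'](T)) → 2

== RESULT ==
z
r
r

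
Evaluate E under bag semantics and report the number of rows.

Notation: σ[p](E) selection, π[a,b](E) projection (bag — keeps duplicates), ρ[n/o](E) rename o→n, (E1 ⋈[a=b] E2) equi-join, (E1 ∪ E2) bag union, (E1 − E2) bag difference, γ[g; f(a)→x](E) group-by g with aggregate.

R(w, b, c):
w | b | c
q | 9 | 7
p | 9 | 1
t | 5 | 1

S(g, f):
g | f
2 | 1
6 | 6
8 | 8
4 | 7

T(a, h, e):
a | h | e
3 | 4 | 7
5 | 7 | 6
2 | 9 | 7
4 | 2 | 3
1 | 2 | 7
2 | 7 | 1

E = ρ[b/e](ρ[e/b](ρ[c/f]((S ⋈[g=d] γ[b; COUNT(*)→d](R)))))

Subexpression sizes:
  S → 4
  R → 3
  γ[b; COUNT(*)→d](R) → 2
  (S ⋈[g=d] γ[b; COUNT(*)→d](R)) → 1
  ρ[c/f]((S ⋈[g=d] γ[b; COUNT(*)→d](R))) → 1
  ρ[e/b](ρ[c/f]((S ⋈[g=d] γ[b; COUNT(*)→d](R)))) → 1
  ρ[b/e](ρ[e/b](ρ[c/f]((S ⋈[g=d] γ[b; COUNT(*)→d](R))))) → 1

|E| = 1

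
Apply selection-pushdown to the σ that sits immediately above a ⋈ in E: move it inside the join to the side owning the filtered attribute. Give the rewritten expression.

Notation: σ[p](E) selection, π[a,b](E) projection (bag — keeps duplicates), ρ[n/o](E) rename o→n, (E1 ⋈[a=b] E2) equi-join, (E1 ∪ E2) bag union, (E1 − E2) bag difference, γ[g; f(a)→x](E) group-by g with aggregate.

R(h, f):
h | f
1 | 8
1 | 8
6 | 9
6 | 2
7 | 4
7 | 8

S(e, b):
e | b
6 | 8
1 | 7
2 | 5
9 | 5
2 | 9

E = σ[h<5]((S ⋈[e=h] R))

σ filters on h, owned by the right side.
E' = (S ⋈[e=h] σ[h<5](R))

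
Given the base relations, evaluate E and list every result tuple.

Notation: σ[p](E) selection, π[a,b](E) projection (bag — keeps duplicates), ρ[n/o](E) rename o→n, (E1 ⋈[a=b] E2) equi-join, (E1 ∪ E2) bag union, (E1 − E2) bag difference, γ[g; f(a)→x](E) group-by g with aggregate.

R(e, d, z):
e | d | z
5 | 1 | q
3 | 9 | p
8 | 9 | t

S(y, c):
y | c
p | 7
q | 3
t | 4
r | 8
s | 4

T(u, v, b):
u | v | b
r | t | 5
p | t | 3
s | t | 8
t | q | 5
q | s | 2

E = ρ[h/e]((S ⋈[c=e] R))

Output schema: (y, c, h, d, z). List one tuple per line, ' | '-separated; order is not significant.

Stepwise |·|:
  S → 5
  R → 3
  (S ⋈[c=e] R) → 2
  ρ[h/e]((S ⋈[c=e] R)) → 2

== RESULT ==
y | c | h | d | z
q | 3 | 3 | 9 | p
r | 8 | 8 | 9 | t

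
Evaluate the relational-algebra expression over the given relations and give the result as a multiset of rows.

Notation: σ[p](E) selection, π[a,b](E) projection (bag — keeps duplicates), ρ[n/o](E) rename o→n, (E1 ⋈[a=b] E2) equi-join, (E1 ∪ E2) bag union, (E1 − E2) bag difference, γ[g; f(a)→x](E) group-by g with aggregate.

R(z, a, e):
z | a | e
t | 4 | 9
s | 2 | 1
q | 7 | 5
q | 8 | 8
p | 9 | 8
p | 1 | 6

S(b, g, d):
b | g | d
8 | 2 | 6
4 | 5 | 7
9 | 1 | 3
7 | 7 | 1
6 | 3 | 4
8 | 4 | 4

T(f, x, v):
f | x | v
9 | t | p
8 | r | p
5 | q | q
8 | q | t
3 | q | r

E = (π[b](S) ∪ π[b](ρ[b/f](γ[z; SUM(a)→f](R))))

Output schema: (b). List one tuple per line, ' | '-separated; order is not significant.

Row counts bottom-up:
  S → 6
  π[b](S) → 6
  R → 6
  γ[z; SUM(a)→f](R) → 4
  ρ[b/f](γ[z; SUM(a)→f](R)) → 4
  π[b](ρ[b/f](γ[z; SUM(a)→f](R))) → 4
  (π[b](S) ∪ π[b](ρ[b/f](γ[z; SUM(a)→f](R)))) → 10

== RESULT ==
b
2
4
4
6
7
8
8
9
10
15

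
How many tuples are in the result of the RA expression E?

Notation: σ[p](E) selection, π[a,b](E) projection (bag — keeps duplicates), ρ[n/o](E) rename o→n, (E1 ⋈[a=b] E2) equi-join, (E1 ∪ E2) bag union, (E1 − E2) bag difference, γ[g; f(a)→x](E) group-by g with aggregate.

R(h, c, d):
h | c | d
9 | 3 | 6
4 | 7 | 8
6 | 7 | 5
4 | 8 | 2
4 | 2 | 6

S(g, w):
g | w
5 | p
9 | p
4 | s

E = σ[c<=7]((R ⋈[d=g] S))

Row counts bottom-up:
  R → 5
  S → 3
  (R ⋈[d=g] S) → 1
  σ[c<=7]((R ⋈[d=g] S)) → 1

|E| = 1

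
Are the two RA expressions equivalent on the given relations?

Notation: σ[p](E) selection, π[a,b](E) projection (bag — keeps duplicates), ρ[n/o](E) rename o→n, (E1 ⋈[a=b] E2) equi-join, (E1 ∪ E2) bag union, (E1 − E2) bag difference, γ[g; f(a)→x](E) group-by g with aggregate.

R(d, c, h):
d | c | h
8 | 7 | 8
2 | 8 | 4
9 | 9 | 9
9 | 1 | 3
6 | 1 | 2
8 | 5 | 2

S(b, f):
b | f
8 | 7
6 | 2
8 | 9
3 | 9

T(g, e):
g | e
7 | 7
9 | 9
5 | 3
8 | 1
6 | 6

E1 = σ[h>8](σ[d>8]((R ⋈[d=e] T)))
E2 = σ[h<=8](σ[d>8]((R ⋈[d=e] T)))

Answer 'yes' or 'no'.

E1 row counts bottom-up:
  R → 6
  T → 5
  (R ⋈[d=e] T) → 3
  σ[d>8]((R ⋈[d=e] T)) → 2
  σ[h>8](σ[d>8]((R ⋈[d=e] T))) → 1
E2 row counts bottom-up:
  R → 6
  T → 5
  (R ⋈[d=e] T) → 3
  σ[d>8]((R ⋈[d=e] T)) → 2
  σ[h<=8](σ[d>8]((R ⋈[d=e] T))) → 1

E1 result:
d | c | h | g | e
9 | 9 | 9 | 9 | 9
E2 result:
d | c | h | g | e
9 | 1 | 3 | 9 | 9
Witness: (9, 9, 9, 9, 9) appears 1× in E1 but 0× in E2.

no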